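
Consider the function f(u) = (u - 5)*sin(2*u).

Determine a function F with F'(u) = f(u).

Recover f(u) by differentiating a candidate F(u); any mismatch rules it out.
Check: d/du[-(2*u*cos(2*u) - sin(2*u) - 10*cos(2*u))/4] = u*sin(2*u) - 5*sin(2*u), which equals f(u).

An antiderivative is F(u) = -(2*u*cos(2*u) - sin(2*u) - 10*cos(2*u))/4.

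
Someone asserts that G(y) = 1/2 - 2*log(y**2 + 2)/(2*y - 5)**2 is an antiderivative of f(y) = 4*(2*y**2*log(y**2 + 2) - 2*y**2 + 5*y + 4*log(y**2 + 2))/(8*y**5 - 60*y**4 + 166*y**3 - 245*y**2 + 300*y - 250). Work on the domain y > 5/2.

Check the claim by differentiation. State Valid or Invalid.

d/dy[G] = (8*y**2*log(y**2 + 2) - 8*y**2 + 20*y + 16*log(y**2 + 2))/(8*y**5 - 60*y**4 + 166*y**3 - 245*y**2 + 300*y - 250)
This equals f(y) exactly, so the claim holds.

Valid. The derivative of G reproduces f.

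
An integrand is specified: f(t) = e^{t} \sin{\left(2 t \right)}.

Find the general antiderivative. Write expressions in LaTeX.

F(t) = \frac{e^{t} \sin{\left(2 t \right)}}{5} - \frac{2 e^{t} \cos{\left(2 t \right)}}{5} + C

Whatever form F(t) takes, F'(t) = f(t) is non-negotiable.
Check: d/dt[\frac{e^{t} \sin{\left(2 t \right)}}{5} - \frac{2 e^{t} \cos{\left(2 t \right)}}{5}] = e^{t} \sin{\left(2 t \right)} = f(t).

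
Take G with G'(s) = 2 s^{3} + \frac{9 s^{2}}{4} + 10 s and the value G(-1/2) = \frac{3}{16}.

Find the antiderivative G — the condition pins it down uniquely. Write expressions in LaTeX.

The integrand splits into summands that can be handled one at a time.
A general antiderivative is \frac{s^{4}}{2} + \frac{3 s^{3}}{4} + 5 s^{2} + C.
The condition gives C = \frac{3}{16} - (\frac{19}{16}) = -1.
So G(s) = \frac{s^{4}}{2} + \frac{3 s^{3}}{4} + 5 s^{2} - 1.
Check: d/ds[\frac{s^{4}}{2} + \frac{3 s^{3}}{4} + 5 s^{2} - 1] = 2 s^{3} + \frac{9 s^{2}}{4} + 10 s = G'(s).

G(s) = \frac{s^{4}}{2} + \frac{3 s^{3}}{4} + 5 s^{2} - 1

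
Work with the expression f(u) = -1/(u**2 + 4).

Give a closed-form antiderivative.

An antiderivative is F(u) = -atan(u/2)/2.

A candidate is checked by its d/du: the result must match f(u).
Check: d/du[-atan(u/2)/2] = -1/(u**2 + 4) = f(u).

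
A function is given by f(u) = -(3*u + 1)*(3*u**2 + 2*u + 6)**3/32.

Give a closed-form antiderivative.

f matches the chain-rule pattern g'(h)*h' with inner function h(u) = 3*u**2/4 + u/2 + 3/2; substituting w = h(u) collapses the integral.
Check: d/du[-(3*u**2/4 + u/2 + 3/2)**4] = -81*u**7/32 - 189*u**6/32 - 81*u**5/4 - 435*u**4/16 - 353*u**3/8 - 261*u**2/8 - 27*u - 27/4, which equals f(u).

An antiderivative is F(u) = -(3*u**2/4 + u/2 + 3/2)**4.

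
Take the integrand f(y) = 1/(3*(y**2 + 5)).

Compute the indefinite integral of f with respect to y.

F(y) = sqrt(5)*atan(sqrt(5)*y/5)/15 + C

Differentiate the proposed F(y) back; it has to land on f(y) exactly.
Check: d/dy[sqrt(5)*atan(sqrt(5)*y/5)/15] = 1/(3*y**2 + 15), which equals f(y).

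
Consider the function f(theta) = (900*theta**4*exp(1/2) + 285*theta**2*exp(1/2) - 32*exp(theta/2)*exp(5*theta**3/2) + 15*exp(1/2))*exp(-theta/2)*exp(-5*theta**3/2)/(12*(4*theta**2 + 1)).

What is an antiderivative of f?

An antiderivative is F(theta) = -4*atan(2*theta)/3 - 5*exp(1/2)*exp(-theta/2)*exp(-5*theta**3/2)/2.

For F(theta) to be correct the identity F'(theta) - f(theta) = 0 must hold.
Check: d/dtheta[-4*atan(2*theta)/3 - 5*exp(1/2)*exp(-theta/2)*exp(-5*theta**3/2)/2] = (900*theta**4*exp(1/2) + 285*theta**2*exp(1/2) - 32*exp(theta/2)*exp(5*theta**3/2) + 15*exp(1/2))/(48*theta**2*exp(theta/2)*exp(5*theta**3/2) + 12*exp(theta/2)*exp(5*theta**3/2)), which equals f(theta).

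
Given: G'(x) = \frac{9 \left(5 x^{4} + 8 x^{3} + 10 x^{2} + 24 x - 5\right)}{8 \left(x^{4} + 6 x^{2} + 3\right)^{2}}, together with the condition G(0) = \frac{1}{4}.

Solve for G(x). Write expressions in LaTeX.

Recognize the product-rule pattern: G'(x) = u'v + uv' with u = \frac{1}{\frac{2 x^{4}}{3} + 4 x^{2} + 2}, v = - \frac{5 x}{4} - \frac{3}{2}, so integration by parts undoes it.
A general antiderivative is \frac{- \frac{5 x}{4} - \frac{3}{2}}{\frac{2 x^{4}}{3} + 4 x^{2} + 2} + C.
The condition gives C = \frac{1}{4} - (- \frac{3}{4}) = 1.
So G(x) = \frac{8 x^{4} + 48 x^{2} - 15 x + 6}{8 \left(x^{4} + 6 x^{2} + 3\right)}.
Check: d/dx[\frac{8 x^{4} + 48 x^{2} - 15 x + 6}{8 \left(x^{4} + 6 x^{2} + 3\right)}] = \frac{45 x^{4} + 72 x^{3} + 90 x^{2} + 216 x - 45}{8 x^{8} + 96 x^{6} + 336 x^{4} + 288 x^{2} + 72}, which equals G'(x).

G(x) = \frac{8 x^{4} + 48 x^{2} - 15 x + 6}{8 \left(x^{4} + 6 x^{2} + 3\right)}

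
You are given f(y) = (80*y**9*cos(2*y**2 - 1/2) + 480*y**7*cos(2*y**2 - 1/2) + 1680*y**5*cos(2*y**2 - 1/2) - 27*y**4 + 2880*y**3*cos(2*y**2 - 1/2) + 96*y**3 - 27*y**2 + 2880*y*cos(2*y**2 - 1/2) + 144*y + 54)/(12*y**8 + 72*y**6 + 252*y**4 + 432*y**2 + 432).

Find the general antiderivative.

F(y) = (20*y**4*sin(2*y**2 - 1/2) + 60*y**2*sin(2*y**2 - 1/2) + 9*y + 120*sin(2*y**2 - 1/2) - 24)/(12*(y**4 + 3*y**2 + 6)) + C

Since d/dy undoes antidifferentiation here, F'(y) = f(y) is required of F(y).
Check: d/dy[(20*y**4*sin(2*y**2 - 1/2) + 60*y**2*sin(2*y**2 - 1/2) + 9*y + 120*sin(2*y**2 - 1/2) - 24)/(12*(y**4 + 3*y**2 + 6))] = (80*y**9*cos(2*y**2 - 1/2) + 480*y**7*cos(2*y**2 - 1/2) + 1680*y**5*cos(2*y**2 - 1/2) - 27*y**4 + 2880*y**3*cos(2*y**2 - 1/2) + 96*y**3 - 27*y**2 + 2880*y*cos(2*y**2 - 1/2) + 144*y + 54)/(12*y**8 + 72*y**6 + 252*y**4 + 432*y**2 + 432) = f(y).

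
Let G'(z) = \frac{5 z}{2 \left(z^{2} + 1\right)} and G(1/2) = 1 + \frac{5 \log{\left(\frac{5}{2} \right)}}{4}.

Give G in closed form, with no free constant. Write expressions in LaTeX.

G(z) = \frac{5 \log{\left(2 z^{2} + 2 \right)}}{4} + 1

G'(z) matches the chain-rule pattern g'(h)*h' with inner function h(z) = 2 z^{2} + 2; substituting u = h(z) collapses the integral.
A general antiderivative is \frac{5 \log{\left(2 z^{2} + 2 \right)}}{4} + C.
The condition gives C = 1 + \frac{5 \log{\left(\frac{5}{2} \right)}}{4} - (\frac{5 \log{\left(\frac{5}{2} \right)}}{4}) = 1.
So G(z) = \frac{5 \log{\left(2 z^{2} + 2 \right)}}{4} + 1.
Check: d/dz[\frac{5 \log{\left(2 z^{2} + 2 \right)}}{4} + 1] = \frac{5 z}{2 z^{2} + 2}, which equals G'(z).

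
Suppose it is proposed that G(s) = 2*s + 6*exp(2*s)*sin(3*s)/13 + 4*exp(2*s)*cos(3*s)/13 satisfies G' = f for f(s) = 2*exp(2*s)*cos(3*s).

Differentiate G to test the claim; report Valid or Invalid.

Invalid: d/ds[G] - f = 2, which is not 0.

d/ds[G] = 2*exp(2*s)*cos(3*s) + 2
d/ds[G] - f(s) = 2 != 0.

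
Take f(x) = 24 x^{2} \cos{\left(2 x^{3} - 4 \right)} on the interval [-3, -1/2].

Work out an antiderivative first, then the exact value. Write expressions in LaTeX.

f matches the chain-rule pattern g'(h)*h' with inner function h(x) = 2 x^{3} - 4; substituting u = h(x) collapses the integral.
F(x) = 4 \sin{\left(2 x^{3} - 4 \right)} is an antiderivative of f.
Check: d/dx[4 \sin{\left(2 x^{3} - 4 \right)}] = 24 x^{2} \cos{\left(2 x^{3} - 4 \right)} = f(x).
F(-1/2) = - 4 \sin{\left(\frac{17}{4} \right)}; F(-3) = - 4 \sin{\left(58 \right)}.
Integral = F(-1/2) - F(-3) = - 4 \sin{\left(\frac{17}{4} \right)} + 4 \sin{\left(58 \right)}.

Antiderivative: F(x) = 4 \sin{\left(2 x^{3} - 4 \right)}; value = - 4 \sin{\left(\frac{17}{4} \right)} + 4 \sin{\left(58 \right)}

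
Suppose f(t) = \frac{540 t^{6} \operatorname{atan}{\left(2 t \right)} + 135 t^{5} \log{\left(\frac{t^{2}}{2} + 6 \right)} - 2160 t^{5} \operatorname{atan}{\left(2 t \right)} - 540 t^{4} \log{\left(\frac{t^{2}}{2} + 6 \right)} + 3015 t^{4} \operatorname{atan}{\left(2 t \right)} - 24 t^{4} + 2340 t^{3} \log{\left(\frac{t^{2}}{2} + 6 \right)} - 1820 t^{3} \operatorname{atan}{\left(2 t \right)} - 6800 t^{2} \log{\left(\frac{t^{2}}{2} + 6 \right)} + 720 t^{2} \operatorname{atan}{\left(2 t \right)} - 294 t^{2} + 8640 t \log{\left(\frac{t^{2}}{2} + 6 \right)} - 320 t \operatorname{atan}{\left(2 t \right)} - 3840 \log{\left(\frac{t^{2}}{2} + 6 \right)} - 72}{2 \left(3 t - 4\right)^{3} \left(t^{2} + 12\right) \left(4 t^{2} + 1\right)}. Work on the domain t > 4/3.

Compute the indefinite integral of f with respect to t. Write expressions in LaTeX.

Check any antiderivative F(t) by computing F'(t) and comparing it with f(t).
Check: d/dt[\frac{45 t^{2} \log{\left(\frac{t^{2}}{2} + 6 \right)} \operatorname{atan}{\left(2 t \right)} - 120 t \log{\left(\frac{t^{2}}{2} + 6 \right)} \operatorname{atan}{\left(2 t \right)} + 80 \log{\left(\frac{t^{2}}{2} + 6 \right)} \operatorname{atan}{\left(2 t \right)} + 2}{4 \left(3 t - 4\right)^{2}}] = \frac{540 t^{6} \operatorname{atan}{\left(2 t \right)} + 135 t^{5} \log{\left(\frac{t^{2}}{2} + 6 \right)} - 2160 t^{5} \operatorname{atan}{\left(2 t \right)} - 540 t^{4} \log{\left(\frac{t^{2}}{2} + 6 \right)} + 3015 t^{4} \operatorname{atan}{\left(2 t \right)} - 24 t^{4} + 2340 t^{3} \log{\left(\frac{t^{2}}{2} + 6 \right)} - 1820 t^{3} \operatorname{atan}{\left(2 t \right)} - 6800 t^{2} \log{\left(\frac{t^{2}}{2} + 6 \right)} + 720 t^{2} \operatorname{atan}{\left(2 t \right)} - 294 t^{2} + 8640 t \log{\left(\frac{t^{2}}{2} + 6 \right)} - 320 t \operatorname{atan}{\left(2 t \right)} - 3840 \log{\left(\frac{t^{2}}{2} + 6 \right)} - 72}{216 t^{7} - 864 t^{6} + 3798 t^{5} - 11096 t^{4} + 14760 t^{3} - 8864 t^{2} + 3456 t - 1536}, which equals f(t).

F(t) = \frac{45 t^{2} \log{\left(\frac{t^{2}}{2} + 6 \right)} \operatorname{atan}{\left(2 t \right)} - 120 t \log{\left(\frac{t^{2}}{2} + 6 \right)} \operatorname{atan}{\left(2 t \right)} + 80 \log{\left(\frac{t^{2}}{2} + 6 \right)} \operatorname{atan}{\left(2 t \right)} + 2}{4 \left(3 t - 4\right)^{2}} + C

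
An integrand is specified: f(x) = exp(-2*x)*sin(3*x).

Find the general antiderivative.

A candidate is checked by its d/dx: the result must match f(x).
Check: d/dx[(-2*sin(3*x) - 3*cos(3*x))*exp(-2*x)/13] = exp(-2*x)*sin(3*x) = f(x).

F(x) = (-2*sin(3*x) - 3*cos(3*x))*exp(-2*x)/13 + C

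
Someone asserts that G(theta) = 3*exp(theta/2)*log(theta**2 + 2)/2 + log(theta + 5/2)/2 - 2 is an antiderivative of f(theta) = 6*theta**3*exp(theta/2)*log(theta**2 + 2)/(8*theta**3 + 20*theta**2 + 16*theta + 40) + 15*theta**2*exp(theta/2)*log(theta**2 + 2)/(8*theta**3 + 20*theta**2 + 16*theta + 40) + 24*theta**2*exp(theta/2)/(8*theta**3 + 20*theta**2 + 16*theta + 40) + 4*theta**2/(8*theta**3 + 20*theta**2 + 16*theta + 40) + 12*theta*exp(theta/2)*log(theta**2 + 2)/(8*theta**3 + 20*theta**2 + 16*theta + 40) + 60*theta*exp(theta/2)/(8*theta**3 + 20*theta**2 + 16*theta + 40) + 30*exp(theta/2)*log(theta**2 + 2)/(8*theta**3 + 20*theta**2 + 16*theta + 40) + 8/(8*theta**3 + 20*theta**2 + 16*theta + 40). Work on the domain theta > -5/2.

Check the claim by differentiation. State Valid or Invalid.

d/dtheta[G] = (6*theta**3*exp(theta/2)*log(theta**2 + 2) + 15*theta**2*exp(theta/2)*log(theta**2 + 2) + 24*theta**2*exp(theta/2) + 4*theta**2 + 12*theta*exp(theta/2)*log(theta**2 + 2) + 60*theta*exp(theta/2) + 30*exp(theta/2)*log(theta**2 + 2) + 8)/(8*theta**3 + 20*theta**2 + 16*theta + 40)
This equals f(theta) exactly, so the claim holds.

Valid. The derivative of G reproduces f.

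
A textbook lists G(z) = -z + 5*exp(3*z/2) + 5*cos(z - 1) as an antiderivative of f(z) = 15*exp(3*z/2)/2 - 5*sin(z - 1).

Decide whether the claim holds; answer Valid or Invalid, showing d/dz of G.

Invalid: d/dz[G] - f = -1, which is not 0.

d/dz[G] = 15*exp(3*z/2)/2 - 5*sin(z - 1) - 1
d/dz[G] - f(z) = -1 != 0.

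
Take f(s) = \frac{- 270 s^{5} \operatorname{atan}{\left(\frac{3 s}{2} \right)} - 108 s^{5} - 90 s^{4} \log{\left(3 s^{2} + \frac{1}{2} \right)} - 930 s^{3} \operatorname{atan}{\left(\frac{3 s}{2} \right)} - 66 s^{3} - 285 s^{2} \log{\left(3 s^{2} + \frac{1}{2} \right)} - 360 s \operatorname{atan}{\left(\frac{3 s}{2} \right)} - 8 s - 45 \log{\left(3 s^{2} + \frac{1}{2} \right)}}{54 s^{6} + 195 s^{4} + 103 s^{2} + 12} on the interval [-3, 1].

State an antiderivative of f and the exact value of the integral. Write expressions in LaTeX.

Antiderivative: F(s) = - \log{\left(s^{2} + 3 \right)} - \frac{5 \log{\left(3 s^{2} + \frac{1}{2} \right)} \operatorname{atan}{\left(\frac{3 s}{2} \right)}}{2}; value = - \frac{5 \log{\left(\frac{55}{2} \right)} \operatorname{atan}{\left(\frac{9}{2} \right)}}{2} - \frac{5 \log{\left(\frac{7}{2} \right)} \operatorname{atan}{\left(\frac{3}{2} \right)}}{2} - \log{\left(4 \right)} + \log{\left(12 \right)}

A candidate is checked by its d/ds: the result must match f(s).
F(s) = - \log{\left(s^{2} + 3 \right)} - \frac{5 \log{\left(3 s^{2} + \frac{1}{2} \right)} \operatorname{atan}{\left(\frac{3 s}{2} \right)}}{2} is an antiderivative of f.
Check: d/ds[- \log{\left(s^{2} + 3 \right)} - \frac{5 \log{\left(3 s^{2} + \frac{1}{2} \right)} \operatorname{atan}{\left(\frac{3 s}{2} \right)}}{2}] = \frac{- 270 s^{5} \operatorname{atan}{\left(\frac{3 s}{2} \right)} - 108 s^{5} - 90 s^{4} \log{\left(3 s^{2} + \frac{1}{2} \right)} - 930 s^{3} \operatorname{atan}{\left(\frac{3 s}{2} \right)} - 66 s^{3} - 285 s^{2} \log{\left(3 s^{2} + \frac{1}{2} \right)} - 360 s \operatorname{atan}{\left(\frac{3 s}{2} \right)} - 8 s - 45 \log{\left(3 s^{2} + \frac{1}{2} \right)}}{54 s^{6} + 195 s^{4} + 103 s^{2} + 12} = f(s).
F(1) = - \frac{5 \log{\left(\frac{7}{2} \right)} \operatorname{atan}{\left(\frac{3}{2} \right)}}{2} - \log{\left(4 \right)}; F(-3) = - \log{\left(12 \right)} + \frac{5 \log{\left(\frac{55}{2} \right)} \operatorname{atan}{\left(\frac{9}{2} \right)}}{2}.
Integral = F(1) - F(-3) = - \frac{5 \log{\left(\frac{55}{2} \right)} \operatorname{atan}{\left(\frac{9}{2} \right)}}{2} - \frac{5 \log{\left(\frac{7}{2} \right)} \operatorname{atan}{\left(\frac{3}{2} \right)}}{2} - \log{\left(4 \right)} + \log{\left(12 \right)}.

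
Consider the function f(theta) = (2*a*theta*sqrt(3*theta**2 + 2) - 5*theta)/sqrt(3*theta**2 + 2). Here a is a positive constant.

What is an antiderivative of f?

A candidate is checked by its d/dtheta: the result must match f(theta).
Check: d/dtheta[(3*a*theta**2 - 5*sqrt(3*theta**2 + 2))/3] = (2*a*theta*sqrt(3*theta**2 + 2) - 5*theta)/sqrt(3*theta**2 + 2) = f(theta).

An antiderivative is F(theta) = (3*a*theta**2 - 5*sqrt(3*theta**2 + 2))/3.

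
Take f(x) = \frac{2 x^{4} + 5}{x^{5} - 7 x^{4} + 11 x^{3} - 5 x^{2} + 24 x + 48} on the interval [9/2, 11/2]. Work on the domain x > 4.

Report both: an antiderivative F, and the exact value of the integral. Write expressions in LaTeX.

Antiderivative: F(x) = \frac{435288 \left(x - 4\right) \log{\left(x - 4 \right)} + 15162 \left(x - 4\right) \log{\left(x + 1 \right)} - 8625 \left(x - 4\right) \log{\left(x^{2} + 3 \right)} + 42550 \sqrt{3} \left(x - 4\right) \operatorname{atan}{\left(\frac{\sqrt{3} x}{3} \right)} - 1178760}{216600 \left(x - 4\right)}; value = - \frac{851 \sqrt{3} \operatorname{atan}{\left(\frac{3 \sqrt{3}}{2} \right)}}{4332} - \frac{115 \log{\left(\frac{133}{4} \right)}}{2888} - \frac{7 \log{\left(\frac{11}{2} \right)}}{100} + \frac{115 \log{\left(\frac{93}{4} \right)}}{2888} + \frac{7 \log{\left(\frac{13}{2} \right)}}{100} + \frac{851 \sqrt{3} \operatorname{atan}{\left(\frac{11 \sqrt{3}}{6} \right)}}{4332} + \frac{18137 \log{\left(\frac{3}{2} \right)}}{9025} + \frac{18137 \log{\left(2 \right)}}{9025} + \frac{2068}{285}

The denominator factors as \left(x - 4\right)^{2} \left(x + 1\right) \left(x^{2} + 3\right); partial fractions split f into directly integrable pieces: - \frac{23 \left(5 x - 37\right)}{1444 \left(x^{2} + 3\right)} + \frac{7}{100 \left(x + 1\right)} + \frac{18137}{9025 \left(x - 4\right)} + \frac{517}{95 \left(x - 4\right)^{2}}.
F(x) = \frac{435288 \left(x - 4\right) \log{\left(x - 4 \right)} + 15162 \left(x - 4\right) \log{\left(x + 1 \right)} - 8625 \left(x - 4\right) \log{\left(x^{2} + 3 \right)} + 42550 \sqrt{3} \left(x - 4\right) \operatorname{atan}{\left(\frac{\sqrt{3} x}{3} \right)} - 1178760}{216600 \left(x - 4\right)} is an antiderivative of f.
Check: d/dx[\frac{435288 \left(x - 4\right) \log{\left(x - 4 \right)} + 15162 \left(x - 4\right) \log{\left(x + 1 \right)} - 8625 \left(x - 4\right) \log{\left(x^{2} + 3 \right)} + 42550 \sqrt{3} \left(x - 4\right) \operatorname{atan}{\left(\frac{\sqrt{3} x}{3} \right)} - 1178760}{216600 \left(x - 4\right)}] = \frac{2 x^{4} + 5}{x^{5} - 7 x^{4} + 11 x^{3} - 5 x^{2} + 24 x + 48} = f(x).
F(11/2) = - \frac{1034}{285} - \frac{115 \log{\left(\frac{133}{4} \right)}}{2888} + \frac{7 \log{\left(\frac{13}{2} \right)}}{100} + \frac{851 \sqrt{3} \operatorname{atan}{\left(\frac{11 \sqrt{3}}{6} \right)}}{4332} + \frac{18137 \log{\left(\frac{3}{2} \right)}}{9025}; F(9/2) = - \frac{1034}{95} - \frac{18137 \log{\left(2 \right)}}{9025} - \frac{115 \log{\left(\frac{93}{4} \right)}}{2888} + \frac{7 \log{\left(\frac{11}{2} \right)}}{100} + \frac{851 \sqrt{3} \operatorname{atan}{\left(\frac{3 \sqrt{3}}{2} \right)}}{4332}.
Integral = F(11/2) - F(9/2) = - \frac{851 \sqrt{3} \operatorname{atan}{\left(\frac{3 \sqrt{3}}{2} \right)}}{4332} - \frac{115 \log{\left(\frac{133}{4} \right)}}{2888} - \frac{7 \log{\left(\frac{11}{2} \right)}}{100} + \frac{115 \log{\left(\frac{93}{4} \right)}}{2888} + \frac{7 \log{\left(\frac{13}{2} \right)}}{100} + \frac{851 \sqrt{3} \operatorname{atan}{\left(\frac{11 \sqrt{3}}{6} \right)}}{4332} + \frac{18137 \log{\left(\frac{3}{2} \right)}}{9025} + \frac{18137 \log{\left(2 \right)}}{9025} + \frac{2068}{285}.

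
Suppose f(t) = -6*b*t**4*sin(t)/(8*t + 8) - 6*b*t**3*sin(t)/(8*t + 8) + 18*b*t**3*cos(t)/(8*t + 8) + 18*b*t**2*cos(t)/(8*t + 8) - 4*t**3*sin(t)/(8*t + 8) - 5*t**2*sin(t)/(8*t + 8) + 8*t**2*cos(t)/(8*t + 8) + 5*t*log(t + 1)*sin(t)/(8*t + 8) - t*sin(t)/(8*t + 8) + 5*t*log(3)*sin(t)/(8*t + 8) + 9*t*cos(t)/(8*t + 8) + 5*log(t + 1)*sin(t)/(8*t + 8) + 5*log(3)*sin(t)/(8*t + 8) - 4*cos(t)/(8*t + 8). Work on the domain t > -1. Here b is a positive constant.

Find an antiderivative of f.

An antiderivative is F(t) = -(-3*b*t**3/2 - t**2 - t/4 + 5*log(3*t + 3)/4)*cos(t)/2.

f has the shape u'v + uv' for u = 3*b*t**3/4 + t**2/2 + t/8 - 5*log(3*t + 3)/8 and v = cos(t) — it is the derivative of the product u*v.
Check: d/dt[-(-3*b*t**3/2 - t**2 - t/4 + 5*log(3*t + 3)/4)*cos(t)/2] = (-6*b*t**4*sin(t) - 6*b*t**3*sin(t) + 18*b*t**3*cos(t) + 18*b*t**2*cos(t) - 4*t**3*sin(t) - 5*t**2*sin(t) + 8*t**2*cos(t) + 5*t*log(t + 1)*sin(t) - t*sin(t) + 5*t*log(3)*sin(t) + 9*t*cos(t) + 5*log(t + 1)*sin(t) + 5*log(3)*sin(t) - 4*cos(t))/(8*t + 8), which equals f(t).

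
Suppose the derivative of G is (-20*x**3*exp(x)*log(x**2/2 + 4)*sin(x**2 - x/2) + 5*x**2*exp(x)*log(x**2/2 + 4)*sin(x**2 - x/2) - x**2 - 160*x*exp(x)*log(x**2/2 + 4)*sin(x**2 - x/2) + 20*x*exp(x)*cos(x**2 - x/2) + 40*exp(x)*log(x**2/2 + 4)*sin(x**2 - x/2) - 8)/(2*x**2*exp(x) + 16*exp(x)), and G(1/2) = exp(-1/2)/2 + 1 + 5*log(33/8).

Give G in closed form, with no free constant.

G(x) = 5*log(x**2/2 + 4)*cos(x**2 - x/2) + 1 + exp(-x)/2

Differentiate the proposed G(x) back; it has to land on the given G'(x).
A general antiderivative is 5*log(x**2/2 + 4)*cos(x**2 - x/2) + exp(-x)/2 + C.
The condition gives C = exp(-1/2)/2 + 1 + 5*log(33/8) - (exp(-1/2)/2 + 5*log(33/8)) = 1.
So G(x) = 5*log(x**2/2 + 4)*cos(x**2 - x/2) + 1 + exp(-x)/2.
Check: d/dx[5*log(x**2/2 + 4)*cos(x**2 - x/2) + 1 + exp(-x)/2] = (-20*x**3*exp(x)*log(x**2/2 + 4)*sin(x**2 - x/2) + 5*x**2*exp(x)*log(x**2/2 + 4)*sin(x**2 - x/2) - x**2 - 160*x*exp(x)*log(x**2/2 + 4)*sin(x**2 - x/2) + 20*x*exp(x)*cos(x**2 - x/2) + 40*exp(x)*log(x**2/2 + 4)*sin(x**2 - x/2) - 8)/(2*x**2*exp(x) + 16*exp(x)) = G'(x).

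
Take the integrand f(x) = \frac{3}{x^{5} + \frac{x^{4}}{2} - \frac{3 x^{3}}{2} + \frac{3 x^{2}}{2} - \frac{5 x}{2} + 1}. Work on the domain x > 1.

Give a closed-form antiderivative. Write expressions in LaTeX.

An antiderivative is F(x) = \frac{50 \log{\left(x - 1 \right)} - 96 \log{\left(x - \frac{1}{2} \right)} + 4 \log{\left(x + 2 \right)} + 21 \log{\left(x^{2} + 1 \right)} + 6 \operatorname{atan}{\left(x \right)}}{50}.

The denominator factors as \left(x - 1\right) \left(x + 2\right) \left(2 x - 1\right) \left(x^{2} + 1\right); partial fractions split f into directly integrable pieces: \frac{3 \left(7 x + 1\right)}{25 \left(x^{2} + 1\right)} - \frac{96}{25 \left(2 x - 1\right)} + \frac{2}{25 \left(x + 2\right)} + \frac{1}{x - 1}.
Check: d/dx[\frac{50 \log{\left(x - 1 \right)} - 96 \log{\left(x - \frac{1}{2} \right)} + 4 \log{\left(x + 2 \right)} + 21 \log{\left(x^{2} + 1 \right)} + 6 \operatorname{atan}{\left(x \right)}}{50}] = \frac{6}{2 x^{5} + x^{4} - 3 x^{3} + 3 x^{2} - 5 x + 2}, which equals f(x).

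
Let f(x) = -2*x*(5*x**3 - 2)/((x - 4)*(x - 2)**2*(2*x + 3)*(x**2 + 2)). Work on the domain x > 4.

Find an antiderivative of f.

The denominator factors as (x - 4)*(x - 2)**2*(2*x + 3)*(x**2 + 2); partial fractions split f into directly integrable pieces: 2*(13*x + 23)/(153*(x**2 + 2)) + 1812/(9163*(2*x + 3)) + 1298/(441*(x - 2)) + 38/(21*(x - 2)**2) - 106/(33*(x - 4)).
Check: d/dx[-106*log(x - 4)/33 + 1298*log(x - 2)/441 + 906*log(x + 3/2)/9163 + 13*log(x**2 + 2)/153 + 23*sqrt(2)*atan(sqrt(2)*x/2)/153 - 38/(21*x - 42)] = (-10*x**4 + 4*x)/(2*x**6 - 13*x**5 + 20*x**4 + 2*x**3 - 16*x**2 + 56*x - 96), which equals f(x).

An antiderivative is F(x) = -106*log(x - 4)/33 + 1298*log(x - 2)/441 + 906*log(x + 3/2)/9163 + 13*log(x**2 + 2)/153 + 23*sqrt(2)*atan(sqrt(2)*x/2)/153 - 38/(21*x - 42).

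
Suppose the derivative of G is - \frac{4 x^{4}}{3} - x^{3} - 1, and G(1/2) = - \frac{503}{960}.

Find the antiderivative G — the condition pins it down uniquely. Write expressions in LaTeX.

G(x) = - \frac{x \left(16 x^{4} + 15 x^{3} + 60\right)}{60}

Integrate term by term and add the pieces.
A general antiderivative is - \frac{4 x^{5}}{15} - \frac{x^{4}}{4} - x + C.
The condition gives C = - \frac{503}{960} - (- \frac{503}{960}) = 0.
So G(x) = - \frac{x \left(16 x^{4} + 15 x^{3} + 60\right)}{60}.
Check: d/dx[- \frac{x \left(16 x^{4} + 15 x^{3} + 60\right)}{60}] = - \frac{4 x^{4}}{3} - x^{3} - 1 = G'(x).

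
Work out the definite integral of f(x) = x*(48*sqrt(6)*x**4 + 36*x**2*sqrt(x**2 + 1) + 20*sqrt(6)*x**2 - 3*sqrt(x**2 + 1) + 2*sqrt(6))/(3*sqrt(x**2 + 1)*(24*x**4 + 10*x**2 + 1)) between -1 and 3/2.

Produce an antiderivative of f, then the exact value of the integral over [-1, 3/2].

A first test for any F(x): its x-derivative must equal f(x) identically.
F(x) = (8*sqrt(6)*sqrt(x**2 + 1) - 9*log(2*x**2 + 1/3) + 12*log(4*x**2 + 1))/12 is an antiderivative of f.
Check: d/dx[(8*sqrt(6)*sqrt(x**2 + 1) - 9*log(2*x**2 + 1/3) + 12*log(4*x**2 + 1))/12] = (48*sqrt(6)*x**5 + 36*x**3*sqrt(x**2 + 1) + 20*sqrt(6)*x**3 - 3*x*sqrt(x**2 + 1) + 2*sqrt(6)*x)/(72*x**4*sqrt(x**2 + 1) + 30*x**2*sqrt(x**2 + 1) + 3*sqrt(x**2 + 1)), which equals f(x).
F(3/2) = -3*log(29/6)/4 + log(10) + sqrt(78)/3; F(-1) = -3*log(7/3)/4 + log(5) + 4*sqrt(3)/3.
Integral = F(3/2) - F(-1) = -4*sqrt(3)/3 - log(5) - 3*log(29/6)/4 + 3*log(7/3)/4 + log(10) + sqrt(78)/3.

Antiderivative: F(x) = (8*sqrt(6)*sqrt(x**2 + 1) - 9*log(2*x**2 + 1/3) + 12*log(4*x**2 + 1))/12; value = -4*sqrt(3)/3 - log(5) - 3*log(29/6)/4 + 3*log(7/3)/4 + log(10) + sqrt(78)/3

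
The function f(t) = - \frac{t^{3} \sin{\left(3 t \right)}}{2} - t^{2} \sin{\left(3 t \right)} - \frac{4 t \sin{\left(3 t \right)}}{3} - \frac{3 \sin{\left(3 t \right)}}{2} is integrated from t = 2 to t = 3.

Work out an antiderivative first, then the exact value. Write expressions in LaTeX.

The integrand splits into summands that can be handled one at a time.
F(t) = \frac{9 t^{3} \cos{\left(3 t \right)} - 9 t^{2} \sin{\left(3 t \right)} + 18 t^{2} \cos{\left(3 t \right)} - 12 t \sin{\left(3 t \right)} + 18 t \cos{\left(3 t \right)} - 6 \sin{\left(3 t \right)} + 23 \cos{\left(3 t \right)}}{54} is an antiderivative of f.
Check: d/dt[\frac{9 t^{3} \cos{\left(3 t \right)} - 9 t^{2} \sin{\left(3 t \right)} + 18 t^{2} \cos{\left(3 t \right)} - 12 t \sin{\left(3 t \right)} + 18 t \cos{\left(3 t \right)} - 6 \sin{\left(3 t \right)} + 23 \cos{\left(3 t \right)}}{54}] = - \frac{t^{3} \sin{\left(3 t \right)}}{2} - t^{2} \sin{\left(3 t \right)} - \frac{4 t \sin{\left(3 t \right)}}{3} - \frac{3 \sin{\left(3 t \right)}}{2} = f(t).
F(3) = \frac{241 \cos{\left(9 \right)}}{27} - \frac{41 \sin{\left(9 \right)}}{18}; F(2) = - \frac{11 \sin{\left(6 \right)}}{9} + \frac{203 \cos{\left(6 \right)}}{54}.
Integral = F(3) - F(2) = \frac{241 \cos{\left(9 \right)}}{27} - \frac{203 \cos{\left(6 \right)}}{54} - \frac{41 \sin{\left(9 \right)}}{18} + \frac{11 \sin{\left(6 \right)}}{9}.

Antiderivative: F(t) = \frac{9 t^{3} \cos{\left(3 t \right)} - 9 t^{2} \sin{\left(3 t \right)} + 18 t^{2} \cos{\left(3 t \right)} - 12 t \sin{\left(3 t \right)} + 18 t \cos{\left(3 t \right)} - 6 \sin{\left(3 t \right)} + 23 \cos{\left(3 t \right)}}{54}; value = \frac{241 \cos{\left(9 \right)}}{27} - \frac{203 \cos{\left(6 \right)}}{54} - \frac{41 \sin{\left(9 \right)}}{18} + \frac{11 \sin{\left(6 \right)}}{9}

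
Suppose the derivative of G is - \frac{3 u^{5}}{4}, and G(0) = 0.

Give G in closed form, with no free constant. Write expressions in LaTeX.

G(u) = - \frac{u^{6}}{8}

For G(u) to be correct, d/du[G] must agree with the stated G'(u) identically.
A general antiderivative is - \frac{u^{6}}{8} + C.
The condition gives C = 0 - (0) = 0.
So G(u) = - \frac{u^{6}}{8}.
Check: d/du[- \frac{u^{6}}{8}] = - \frac{3 u^{5}}{4} = G'(u).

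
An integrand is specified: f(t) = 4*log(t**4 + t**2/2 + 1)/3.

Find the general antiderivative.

F(t) = (4*t*log(t**4 + t**2/2 + 1) - 16*t - sqrt(6)*log(t**2 - sqrt(6)*t/2 + 1) + sqrt(6)*log(t**2 + sqrt(6)*t/2 + 1) + 2*sqrt(10)*atan(2*sqrt(10)*t/5 - sqrt(15)/5) + 2*sqrt(10)*atan(2*sqrt(10)*t/5 + sqrt(15)/5))/3 + C

Whatever form F(t) takes, F'(t) = f(t) is non-negotiable.
Check: d/dt[(4*t*log(t**4 + t**2/2 + 1) - 16*t - sqrt(6)*log(t**2 - sqrt(6)*t/2 + 1) + sqrt(6)*log(t**2 + sqrt(6)*t/2 + 1) + 2*sqrt(10)*atan(2*sqrt(10)*t/5 - sqrt(15)/5) + 2*sqrt(10)*atan(2*sqrt(10)*t/5 + sqrt(15)/5))/3] = 4*log(t**4 + t**2/2 + 1)/3 = f(t).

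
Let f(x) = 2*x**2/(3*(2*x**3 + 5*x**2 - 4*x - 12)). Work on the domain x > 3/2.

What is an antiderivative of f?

An antiderivative is F(x) = (9*(x + 2)*log(x - 3/2) + 40*(x + 2)*log(x + 2) + 56)/(147*(x + 2)).

The denominator factors as 3*(x + 2)**2*(2*x - 3); partial fractions split f into directly integrable pieces: 6/(49*(2*x - 3)) + 40/(147*(x + 2)) - 8/(21*(x + 2)**2).
Check: d/dx[(9*(x + 2)*log(x - 3/2) + 40*(x + 2)*log(x + 2) + 56)/(147*(x + 2))] = 2*x**2/(6*x**3 + 15*x**2 - 12*x - 36), which equals f(x).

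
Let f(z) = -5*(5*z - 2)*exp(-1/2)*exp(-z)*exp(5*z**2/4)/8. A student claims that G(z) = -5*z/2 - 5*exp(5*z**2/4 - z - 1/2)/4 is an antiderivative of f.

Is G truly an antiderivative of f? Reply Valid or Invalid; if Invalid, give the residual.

Invalid: d/dz[G] - f = -5/2, which is not 0.

d/dz[G] = (-25*z - 20*exp(1/2)*exp(z)*exp(-5*z**2/4) + 10)*exp(-1/2)*exp(-z)*exp(5*z**2/4)/8
d/dz[G] - f(z) = -5/2 != 0.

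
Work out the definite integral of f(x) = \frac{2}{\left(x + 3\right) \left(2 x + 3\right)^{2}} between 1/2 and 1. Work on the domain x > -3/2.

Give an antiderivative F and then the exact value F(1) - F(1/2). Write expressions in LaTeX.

Factor the denominator (\left(x + 3\right) \left(2 x + 3\right)^{2}) and decompose: f = - \frac{4}{9 \left(2 x + 3\right)} + \frac{4}{3 \left(2 x + 3\right)^{2}} + \frac{2}{9 \left(x + 3\right)}; each piece integrates to a log, atan, or power term.
F(x) = \frac{- 4 x \log{\left(x + \frac{3}{2} \right)} + 4 x \log{\left(x + 3 \right)} - 6 \log{\left(x + \frac{3}{2} \right)} + 6 \log{\left(x + 3 \right)} - 6}{18 x + 27} is an antiderivative of f.
Check: d/dx[\frac{- 4 x \log{\left(x + \frac{3}{2} \right)} + 4 x \log{\left(x + 3 \right)} - 6 \log{\left(x + \frac{3}{2} \right)} + 6 \log{\left(x + 3 \right)} - 6}{18 x + 27}] = \frac{2}{4 x^{3} + 24 x^{2} + 45 x + 27}, which equals f(x).
F(1) = - \frac{2 \log{\left(\frac{5}{2} \right)}}{9} - \frac{2}{15} + \frac{2 \log{\left(4 \right)}}{9}; F(1/2) = - \frac{1}{6} - \frac{2 \log{\left(2 \right)}}{9} + \frac{2 \log{\left(\frac{7}{2} \right)}}{9}.
Integral = F(1) - F(1/2) = - \frac{2 \log{\left(\frac{7}{2} \right)}}{9} - \frac{2 \log{\left(\frac{5}{2} \right)}}{9} + \frac{1}{30} + \frac{2 \log{\left(2 \right)}}{9} + \frac{2 \log{\left(4 \right)}}{9}.

Antiderivative: F(x) = \frac{- 4 x \log{\left(x + \frac{3}{2} \right)} + 4 x \log{\left(x + 3 \right)} - 6 \log{\left(x + \frac{3}{2} \right)} + 6 \log{\left(x + 3 \right)} - 6}{18 x + 27}; value = - \frac{2 \log{\left(\frac{7}{2} \right)}}{9} - \frac{2 \log{\left(\frac{5}{2} \right)}}{9} + \frac{1}{30} + \frac{2 \log{\left(2 \right)}}{9} + \frac{2 \log{\left(4 \right)}}{9}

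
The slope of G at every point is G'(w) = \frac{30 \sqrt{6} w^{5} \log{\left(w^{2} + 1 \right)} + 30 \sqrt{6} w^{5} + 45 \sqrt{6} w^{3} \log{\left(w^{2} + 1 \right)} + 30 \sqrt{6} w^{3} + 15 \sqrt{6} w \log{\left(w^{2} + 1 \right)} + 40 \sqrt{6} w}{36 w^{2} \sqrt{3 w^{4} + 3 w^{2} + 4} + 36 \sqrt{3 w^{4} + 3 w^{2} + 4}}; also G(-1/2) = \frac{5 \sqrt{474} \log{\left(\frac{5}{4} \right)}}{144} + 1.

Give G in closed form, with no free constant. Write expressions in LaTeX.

G(w) = \frac{5 \sqrt{\frac{w^{4}}{2} + \frac{w^{2}}{2} + \frac{2}{3}} \log{\left(w^{2} + 1 \right)}}{6} + 1

G'(w) has the shape u'v + uv' for u = \frac{5 \sqrt{\frac{w^{4}}{2} + \frac{w^{2}}{2} + \frac{2}{3}}}{6} and v = \log{\left(w^{2} + 1 \right)} — it is the derivative of the product u*v.
A general antiderivative is \frac{5 \sqrt{\frac{w^{4}}{2} + \frac{w^{2}}{2} + \frac{2}{3}} \log{\left(w^{2} + 1 \right)}}{6} + C.
The condition gives C = \frac{5 \sqrt{474} \log{\left(\frac{5}{4} \right)}}{144} + 1 - (\frac{5 \sqrt{474} \log{\left(\frac{5}{4} \right)}}{144}) = 1.
So G(w) = \frac{5 \sqrt{\frac{w^{4}}{2} + \frac{w^{2}}{2} + \frac{2}{3}} \log{\left(w^{2} + 1 \right)}}{6} + 1.
Check: d/dw[\frac{5 \sqrt{\frac{w^{4}}{2} + \frac{w^{2}}{2} + \frac{2}{3}} \log{\left(w^{2} + 1 \right)}}{6} + 1] = \frac{30 \sqrt{6} w^{5} \log{\left(w^{2} + 1 \right)} + 30 \sqrt{6} w^{5} + 45 \sqrt{6} w^{3} \log{\left(w^{2} + 1 \right)} + 30 \sqrt{6} w^{3} + 15 \sqrt{6} w \log{\left(w^{2} + 1 \right)} + 40 \sqrt{6} w}{36 w^{2} \sqrt{3 w^{4} + 3 w^{2} + 4} + 36 \sqrt{3 w^{4} + 3 w^{2} + 4}} = G'(w).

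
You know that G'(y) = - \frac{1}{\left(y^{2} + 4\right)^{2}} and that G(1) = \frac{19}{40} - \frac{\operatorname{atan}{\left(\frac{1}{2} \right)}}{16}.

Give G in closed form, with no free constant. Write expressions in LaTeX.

G(y) = \frac{8 y^{2} - 2 y - \left(y^{2} + 4\right) \operatorname{atan}{\left(\frac{y}{2} \right)} + 32}{16 \left(y^{2} + 4\right)}

Whatever form G(y) takes, its d/dy must return the stated G'(y).
A general antiderivative is - \frac{y}{8 y^{2} + 32} - \frac{\operatorname{atan}{\left(\frac{y}{2} \right)}}{16} + C.
The condition gives C = \frac{19}{40} - \frac{\operatorname{atan}{\left(\frac{1}{2} \right)}}{16} - (- \frac{\operatorname{atan}{\left(\frac{1}{2} \right)}}{16} - \frac{1}{40}) = \frac{1}{2}.
So G(y) = \frac{8 y^{2} - 2 y - \left(y^{2} + 4\right) \operatorname{atan}{\left(\frac{y}{2} \right)} + 32}{16 \left(y^{2} + 4\right)}.
Check: d/dy[\frac{8 y^{2} - 2 y - \left(y^{2} + 4\right) \operatorname{atan}{\left(\frac{y}{2} \right)} + 32}{16 \left(y^{2} + 4\right)}] = - \frac{1}{y^{4} + 8 y^{2} + 16}, which equals G'(y).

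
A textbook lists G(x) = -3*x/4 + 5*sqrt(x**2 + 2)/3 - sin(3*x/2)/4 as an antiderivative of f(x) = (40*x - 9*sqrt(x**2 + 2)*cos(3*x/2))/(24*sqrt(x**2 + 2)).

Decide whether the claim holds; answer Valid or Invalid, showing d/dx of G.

Invalid: d/dx[G] - f = -3/4, which is not 0.

d/dx[G] = (40*x - 9*sqrt(x**2 + 2)*cos(3*x/2) - 18*sqrt(x**2 + 2))/(24*sqrt(x**2 + 2))
d/dx[G] - f(x) = -3/4 != 0.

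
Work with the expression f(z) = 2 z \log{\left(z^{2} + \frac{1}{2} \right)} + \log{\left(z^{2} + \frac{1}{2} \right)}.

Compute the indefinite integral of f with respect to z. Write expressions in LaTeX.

Integrate term by term and add the pieces.
Check: d/dz[z^{2} \log{\left(z^{2} + \frac{1}{2} \right)} - z^{2} + z \log{\left(z^{2} + \frac{1}{2} \right)} - 2 z + \frac{\log{\left(z^{2} + \frac{1}{2} \right)}}{2} + \sqrt{2} \operatorname{atan}{\left(\sqrt{2} z \right)}] = 2 z \log{\left(z^{2} + \frac{1}{2} \right)} + \log{\left(z^{2} + \frac{1}{2} \right)} = f(z).

F(z) = z^{2} \log{\left(z^{2} + \frac{1}{2} \right)} - z^{2} + z \log{\left(z^{2} + \frac{1}{2} \right)} - 2 z + \frac{\log{\left(z^{2} + \frac{1}{2} \right)}}{2} + \sqrt{2} \operatorname{atan}{\left(\sqrt{2} z \right)} + C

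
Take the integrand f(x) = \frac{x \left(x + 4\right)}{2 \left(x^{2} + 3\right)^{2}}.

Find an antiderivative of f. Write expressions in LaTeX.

Recover f(x) by differentiating a candidate F(x); any mismatch rules it out.
Check: d/dx[\frac{- x - 4}{4 x^{2} + 12} + \frac{\sqrt{3} \operatorname{atan}{\left(\frac{\sqrt{3} x}{3} \right)}}{12}] = \frac{x^{2} + 4 x}{2 x^{4} + 12 x^{2} + 18}, which equals f(x).

An antiderivative is F(x) = \frac{- x - 4}{4 x^{2} + 12} + \frac{\sqrt{3} \operatorname{atan}{\left(\frac{\sqrt{3} x}{3} \right)}}{12}.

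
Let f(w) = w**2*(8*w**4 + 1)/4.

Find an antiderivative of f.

An antiderivative is F(w) = w**3*(24*w**4 + 7)/84.

A first test for any F(w): its w-derivative must equal f(w) identically.
Check: d/dw[w**3*(24*w**4 + 7)/84] = 2*w**6 + w**2/4, which equals f(w).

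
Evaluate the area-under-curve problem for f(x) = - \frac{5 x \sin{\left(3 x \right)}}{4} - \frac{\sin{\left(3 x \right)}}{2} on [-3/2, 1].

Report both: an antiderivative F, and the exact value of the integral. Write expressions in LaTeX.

The integrand splits into summands that can be handled one at a time.
F(x) = \frac{15 x \cos{\left(3 x \right)} - 5 \sin{\left(3 x \right)} + 6 \cos{\left(3 x \right)}}{36} is an antiderivative of f.
Check: d/dx[\frac{15 x \cos{\left(3 x \right)} - 5 \sin{\left(3 x \right)} + 6 \cos{\left(3 x \right)}}{36}] = - \frac{5 x \sin{\left(3 x \right)}}{4} - \frac{\sin{\left(3 x \right)}}{2} = f(x).
F(1) = \frac{7 \cos{\left(3 \right)}}{12} - \frac{5 \sin{\left(3 \right)}}{36}; F(-3/2) = \frac{5 \sin{\left(\frac{9}{2} \right)}}{36} - \frac{11 \cos{\left(\frac{9}{2} \right)}}{24}.
Integral = F(1) - F(-3/2) = \frac{7 \cos{\left(3 \right)}}{12} + \frac{11 \cos{\left(\frac{9}{2} \right)}}{24} - \frac{5 \sin{\left(3 \right)}}{36} - \frac{5 \sin{\left(\frac{9}{2} \right)}}{36}.

Antiderivative: F(x) = \frac{15 x \cos{\left(3 x \right)} - 5 \sin{\left(3 x \right)} + 6 \cos{\left(3 x \right)}}{36}; value = \frac{7 \cos{\left(3 \right)}}{12} + \frac{11 \cos{\left(\frac{9}{2} \right)}}{24} - \frac{5 \sin{\left(3 \right)}}{36} - \frac{5 \sin{\left(\frac{9}{2} \right)}}{36}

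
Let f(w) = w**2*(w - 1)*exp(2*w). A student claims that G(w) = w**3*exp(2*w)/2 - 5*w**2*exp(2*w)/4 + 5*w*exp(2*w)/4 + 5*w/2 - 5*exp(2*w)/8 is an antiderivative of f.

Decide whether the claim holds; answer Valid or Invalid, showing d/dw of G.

Invalid: d/dw[G] - f = 5/2, which is not 0.

d/dw[G] = w**3*exp(2*w) - w**2*exp(2*w) + 5/2
d/dw[G] - f(w) = 5/2 != 0.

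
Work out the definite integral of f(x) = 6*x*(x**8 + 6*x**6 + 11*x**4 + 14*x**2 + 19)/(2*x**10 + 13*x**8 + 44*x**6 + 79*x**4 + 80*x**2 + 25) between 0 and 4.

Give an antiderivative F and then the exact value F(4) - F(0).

Recover f(x) by differentiating a candidate F(x); any mismatch rules it out.
F(x) = (3*x**4*log(2*x**2 + 1) + 3*x**4*log(2) + 9*x**2*log(2*x**2 + 1) + 9*x**2*log(2) + 15*log(2*x**2 + 1) + 15*log(2) + 12)/(2*x**4 + 6*x**2 + 10) is an antiderivative of f.
Check: d/dx[(3*x**4*log(2*x**2 + 1) + 3*x**4*log(2) + 9*x**2*log(2*x**2 + 1) + 9*x**2*log(2) + 15*log(2*x**2 + 1) + 15*log(2) + 12)/(2*x**4 + 6*x**2 + 10)] = (6*x**9 + 36*x**7 + 66*x**5 + 84*x**3 + 114*x)/(2*x**10 + 13*x**8 + 44*x**6 + 79*x**4 + 80*x**2 + 25), which equals f(x).
F(4) = 2/103 + 3*log(2)/2 + 3*log(33)/2; F(0) = 3*log(2)/2 + 6/5.
Integral = F(4) - F(0) = -608/515 - 3*log(2)/2 + 3*log(66)/2.

Antiderivative: F(x) = (3*x**4*log(2*x**2 + 1) + 3*x**4*log(2) + 9*x**2*log(2*x**2 + 1) + 9*x**2*log(2) + 15*log(2*x**2 + 1) + 15*log(2) + 12)/(2*x**4 + 6*x**2 + 10); value = -608/515 - 3*log(2)/2 + 3*log(66)/2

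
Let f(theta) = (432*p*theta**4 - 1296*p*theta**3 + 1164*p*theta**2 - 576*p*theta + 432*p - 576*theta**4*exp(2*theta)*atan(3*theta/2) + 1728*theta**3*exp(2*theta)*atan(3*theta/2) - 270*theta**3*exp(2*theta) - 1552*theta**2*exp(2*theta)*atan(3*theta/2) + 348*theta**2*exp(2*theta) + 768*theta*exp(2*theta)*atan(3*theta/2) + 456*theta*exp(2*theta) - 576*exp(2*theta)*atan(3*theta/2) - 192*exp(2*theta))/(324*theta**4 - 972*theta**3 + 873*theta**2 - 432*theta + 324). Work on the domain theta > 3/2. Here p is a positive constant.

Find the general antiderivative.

Check any antiderivative F(theta) by computing F'(theta) and comparing it with f(theta).
Check: d/dtheta[4*p*theta/3 + 2*(-4*atan(3*theta/2)/3 - 5/(4*(2*theta - 3)))*exp(2*theta)/3] = (432*p*theta**4 - 1296*p*theta**3 + 1164*p*theta**2 - 576*p*theta + 432*p - 576*theta**4*exp(2*theta)*atan(3*theta/2) + 1728*theta**3*exp(2*theta)*atan(3*theta/2) - 270*theta**3*exp(2*theta) - 1552*theta**2*exp(2*theta)*atan(3*theta/2) + 348*theta**2*exp(2*theta) + 768*theta*exp(2*theta)*atan(3*theta/2) + 456*theta*exp(2*theta) - 576*exp(2*theta)*atan(3*theta/2) - 192*exp(2*theta))/(324*theta**4 - 972*theta**3 + 873*theta**2 - 432*theta + 324) = f(theta).

F(theta) = 4*p*theta/3 + 2*(-4*atan(3*theta/2)/3 - 5/(4*(2*theta - 3)))*exp(2*theta)/3 + C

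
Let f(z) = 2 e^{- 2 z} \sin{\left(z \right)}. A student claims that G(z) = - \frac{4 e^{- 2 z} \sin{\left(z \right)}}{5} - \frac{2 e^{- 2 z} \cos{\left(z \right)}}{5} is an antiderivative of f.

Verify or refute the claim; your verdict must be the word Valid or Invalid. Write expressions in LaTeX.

Valid. The derivative of G reproduces f.

d/dz[G] = 2 e^{- 2 z} \sin{\left(z \right)}
This equals f(z) exactly, so the claim holds.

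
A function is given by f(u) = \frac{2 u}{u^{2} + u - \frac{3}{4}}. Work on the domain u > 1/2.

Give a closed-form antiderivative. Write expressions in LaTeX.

The denominator factors as \left(2 u - 1\right) \left(2 u + 3\right); partial fractions split f into directly integrable pieces: \frac{3}{2 u + 3} + \frac{1}{2 u - 1}.
Check: d/du[\frac{\log{\left(u - \frac{1}{2} \right)}}{2} + \frac{3 \log{\left(u + \frac{3}{2} \right)}}{2}] = \frac{8 u}{4 u^{2} + 4 u - 3}, which equals f(u).

An antiderivative is F(u) = \frac{\log{\left(u - \frac{1}{2} \right)}}{2} + \frac{3 \log{\left(u + \frac{3}{2} \right)}}{2}.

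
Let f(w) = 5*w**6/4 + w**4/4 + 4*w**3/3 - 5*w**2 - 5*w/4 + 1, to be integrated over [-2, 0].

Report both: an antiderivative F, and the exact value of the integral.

Antiderivative: F(w) = w*(150*w**6 + 42*w**4 + 280*w**3 - 1400*w**2 - 525*w + 840)/840; value = 2161/210

The integrand splits into summands that can be handled one at a time.
F(w) = w*(150*w**6 + 42*w**4 + 280*w**3 - 1400*w**2 - 525*w + 840)/840 is an antiderivative of f.
Check: d/dw[w*(150*w**6 + 42*w**4 + 280*w**3 - 1400*w**2 - 525*w + 840)/840] = 5*w**6/4 + w**4/4 + 4*w**3/3 - 5*w**2 - 5*w/4 + 1 = f(w).
F(0) = 0; F(-2) = -2161/210.
Integral = F(0) - F(-2) = 2161/210.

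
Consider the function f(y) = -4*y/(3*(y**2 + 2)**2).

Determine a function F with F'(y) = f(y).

An antiderivative is F(y) = 2/(3*y**2 + 6).

f matches the chain-rule pattern g'(h)*h' with inner function h(y) = y**2/2 + 1; substituting u = h(y) collapses the integral.
Check: d/dy[2/(3*y**2 + 6)] = -4*y/(3*y**4 + 12*y**2 + 12), which equals f(y).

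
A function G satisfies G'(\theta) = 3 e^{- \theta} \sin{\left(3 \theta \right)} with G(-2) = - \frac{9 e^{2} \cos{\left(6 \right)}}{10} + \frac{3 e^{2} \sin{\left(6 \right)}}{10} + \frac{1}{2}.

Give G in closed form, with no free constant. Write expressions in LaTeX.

The proposed G(\theta) is checked by its d/d\theta: the result must match the given G'(\theta).
A general antiderivative is - \frac{3 e^{- \theta} \sin{\left(3 \theta \right)}}{10} - \frac{9 e^{- \theta} \cos{\left(3 \theta \right)}}{10} + C.
The condition gives C = - \frac{9 e^{2} \cos{\left(6 \right)}}{10} + \frac{3 e^{2} \sin{\left(6 \right)}}{10} + \frac{1}{2} - (- \frac{9 e^{2} \cos{\left(6 \right)}}{10} + \frac{3 e^{2} \sin{\left(6 \right)}}{10}) = \frac{1}{2}.
So G(\theta) = \frac{1}{2} - \frac{3 e^{- \theta} \sin{\left(3 \theta \right)}}{10} - \frac{9 e^{- \theta} \cos{\left(3 \theta \right)}}{10}.
Check: d/d\theta[\frac{1}{2} - \frac{3 e^{- \theta} \sin{\left(3 \theta \right)}}{10} - \frac{9 e^{- \theta} \cos{\left(3 \theta \right)}}{10}] = 3 e^{- \theta} \sin{\left(3 \theta \right)} = G'(\theta).

G(\theta) = \frac{1}{2} - \frac{3 e^{- \theta} \sin{\left(3 \theta \right)}}{10} - \frac{9 e^{- \theta} \cos{\left(3 \theta \right)}}{10}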